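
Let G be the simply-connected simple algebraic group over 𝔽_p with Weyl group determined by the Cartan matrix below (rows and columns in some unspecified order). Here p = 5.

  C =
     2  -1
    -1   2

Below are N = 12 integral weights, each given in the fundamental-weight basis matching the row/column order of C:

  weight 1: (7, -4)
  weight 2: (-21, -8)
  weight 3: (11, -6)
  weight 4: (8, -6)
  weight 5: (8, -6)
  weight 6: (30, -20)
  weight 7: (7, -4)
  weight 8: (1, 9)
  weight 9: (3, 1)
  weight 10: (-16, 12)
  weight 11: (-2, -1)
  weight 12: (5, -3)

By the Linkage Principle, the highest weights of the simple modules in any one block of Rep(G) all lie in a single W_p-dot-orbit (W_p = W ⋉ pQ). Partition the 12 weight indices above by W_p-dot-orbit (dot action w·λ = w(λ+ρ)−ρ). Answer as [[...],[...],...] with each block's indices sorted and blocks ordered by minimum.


C ↔ A_2 under row/col permutation; |W(A_2)| = 6.

W_5-reps of the 12 weights in Ā_5 (same 2-coord order as C):

    λ_1+ρ ↦ (2, 0)
    λ_2+ρ ↦ (2, 0)
    λ_3+ρ ↦ (2, 0)
    λ_4+ρ ↦ (0, 1)
    λ_5+ρ ↦ (0, 1)
    λ_6+ρ ↦ (3, 1)
    λ_7+ρ ↦ (2, 0)
    λ_8+ρ ↦ (3, 2)
    λ_9+ρ ↦ (3, 1)
    λ_10+ρ ↦ (2, 0)
    λ_11+ρ ↦ (0, 1)
    λ_12+ρ ↦ (3, 1)

4 distinct reps among the 12 weights ⇒ 4 W_5-linkage classes:

[[1, 2, 3, 7, 10], [4, 5, 11], [6, 9, 12], [8]]


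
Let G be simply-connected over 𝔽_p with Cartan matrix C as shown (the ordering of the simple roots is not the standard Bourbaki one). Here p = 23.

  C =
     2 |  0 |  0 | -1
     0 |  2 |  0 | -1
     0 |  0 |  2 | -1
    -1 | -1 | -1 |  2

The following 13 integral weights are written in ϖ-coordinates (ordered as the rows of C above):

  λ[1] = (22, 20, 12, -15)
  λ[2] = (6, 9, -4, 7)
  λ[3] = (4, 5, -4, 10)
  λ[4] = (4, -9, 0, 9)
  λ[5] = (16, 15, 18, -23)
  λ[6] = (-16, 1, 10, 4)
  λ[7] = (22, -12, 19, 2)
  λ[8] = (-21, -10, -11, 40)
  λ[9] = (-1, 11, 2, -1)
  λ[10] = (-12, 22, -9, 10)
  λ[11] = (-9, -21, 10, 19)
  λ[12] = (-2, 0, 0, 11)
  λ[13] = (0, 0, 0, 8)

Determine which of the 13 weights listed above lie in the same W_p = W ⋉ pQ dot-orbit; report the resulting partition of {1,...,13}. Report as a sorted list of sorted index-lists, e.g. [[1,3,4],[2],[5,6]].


Dynkin diagram of C (from the 6 off-diagonal −1 entries): D_4.

Each λ_j+ρ reduced to Ā_23; 4-tuples below use C's row order:

  [1] (2, 0, 6, 1)
  [2] (5, 8, 1, 2)
  [3] (5, 6, 3, 1)
  [4] (5, 8, 1, 2)
  [5] (5, 6, 3, 1)
  [6] (5, 8, 1, 2)
  [7] (0, 12, 3, 0)
  [8] (2, 9, 8, 1)
  [9] (0, 12, 3, 0)
  [10] (0, 12, 3, 0)
  [11] (0, 12, 3, 0)
  [12] (1, 1, 1, 9)
  [13] (1, 1, 1, 9)

Grouping the 13 weights by Ā_23-representative: 6 linkage classes.

[[1], [2, 4, 6], [3, 5], [7, 9, 10, 11], [8], [12, 13]]


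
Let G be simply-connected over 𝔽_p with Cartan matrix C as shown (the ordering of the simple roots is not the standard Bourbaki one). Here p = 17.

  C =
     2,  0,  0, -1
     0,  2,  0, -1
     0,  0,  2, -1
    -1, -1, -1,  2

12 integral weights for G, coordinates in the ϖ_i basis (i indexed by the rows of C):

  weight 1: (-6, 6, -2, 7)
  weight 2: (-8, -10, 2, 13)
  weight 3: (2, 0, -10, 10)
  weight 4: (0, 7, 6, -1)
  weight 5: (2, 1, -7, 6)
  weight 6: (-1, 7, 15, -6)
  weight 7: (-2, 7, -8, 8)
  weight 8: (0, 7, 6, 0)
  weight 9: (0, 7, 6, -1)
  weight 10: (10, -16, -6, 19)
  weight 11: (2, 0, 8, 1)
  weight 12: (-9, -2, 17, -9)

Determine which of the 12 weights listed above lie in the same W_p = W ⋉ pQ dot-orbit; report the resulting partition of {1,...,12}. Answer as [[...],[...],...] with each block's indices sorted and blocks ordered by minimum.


Type D_4, rank 4, |W|=192; reorder rows/cols to standard.

Each λ_j+ρ reduced to Ā_17; 4-tuples below use C's row order:

  λ_1 → (5, 7, 1, 2) · λ_2 → (5, 7, 1, 2) · λ_3 → (3, 1, 9, 2) · λ_4 → (1, 8, 7, 0) · λ_5 → (3, 2, 6, 1) · λ_6 → (3, 1, 9, 2) · λ_7 → (1, 8, 7, 0) · λ_8 → (1, 8, 7, 0) · λ_9 → (1, 8, 7, 0) · λ_10 → (3, 1, 9, 2) · λ_11 → (3, 1, 9, 2) · λ_12 → (1, 8, 7, 0)

Linkage partition of the 12 weights (4 classes, p=17):

[[1, 2], [3, 6, 10, 11], [4, 7, 8, 9, 12], [5]]


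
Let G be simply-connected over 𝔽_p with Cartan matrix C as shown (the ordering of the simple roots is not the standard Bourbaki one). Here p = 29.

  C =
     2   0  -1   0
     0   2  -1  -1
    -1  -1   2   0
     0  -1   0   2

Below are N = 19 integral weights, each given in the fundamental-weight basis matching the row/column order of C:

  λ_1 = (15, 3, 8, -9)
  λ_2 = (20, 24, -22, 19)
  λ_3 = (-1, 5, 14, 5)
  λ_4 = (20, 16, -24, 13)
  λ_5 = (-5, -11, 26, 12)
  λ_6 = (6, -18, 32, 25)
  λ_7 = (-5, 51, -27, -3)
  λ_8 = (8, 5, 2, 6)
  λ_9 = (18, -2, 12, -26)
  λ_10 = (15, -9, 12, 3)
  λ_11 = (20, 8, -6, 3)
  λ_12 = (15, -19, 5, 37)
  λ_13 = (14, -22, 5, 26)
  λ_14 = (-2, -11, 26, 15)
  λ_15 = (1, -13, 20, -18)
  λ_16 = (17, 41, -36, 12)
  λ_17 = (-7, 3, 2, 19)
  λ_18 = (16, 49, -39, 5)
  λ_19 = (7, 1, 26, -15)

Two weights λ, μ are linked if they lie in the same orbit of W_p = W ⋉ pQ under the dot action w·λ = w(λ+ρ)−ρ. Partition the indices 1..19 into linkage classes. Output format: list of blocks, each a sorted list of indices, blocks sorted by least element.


Cartan matrix: type A_4 (|W|=120); un-permuting the 4 rows.

W_29-reps of the 19 weights in Ā_29 (same 4-coord order as C):

  λ_1+ρ ↦ (16, 4, 5, 4)
  λ_2+ρ ↦ (16, 4, 5, 4)
  λ_3+ρ ↦ (0, 6, 15, 6)
  λ_4+ρ ↦ (0, 6, 15, 6)
  λ_5+ρ ↦ (3, 10, 13, 2)
  λ_6+ρ ↦ (9, 6, 3, 7)
  λ_7+ρ ↦ (3, 1, 3, 20)
  λ_8+ρ ↦ (9, 6, 3, 7)
  λ_9+ρ ↦ (3, 10, 13, 2)
  λ_10+ρ ↦ (16, 4, 5, 4)
  λ_11+ρ ↦ (16, 4, 5, 4)
  λ_12+ρ ↦ (9, 6, 3, 7)
  λ_13+ρ ↦ (0, 6, 15, 6)
  λ_14+ρ ↦ (3, 10, 13, 2)
  λ_15+ρ ↦ (6, 9, 2, 12)
  λ_16+ρ ↦ (9, 6, 3, 7)
  λ_17+ρ ↦ (3, 1, 3, 20)
  λ_18+ρ ↦ (6, 9, 2, 12)
  λ_19+ρ ↦ (0, 6, 15, 6)

The 19 indices split into 6 linkage classes (same alcove rep ⇔ same W_29-dot-orbit):

[[1, 2, 10, 11], [3, 4, 13, 19], [5, 9, 14], [6, 8, 12, 16], [7, 17], [15, 18]]


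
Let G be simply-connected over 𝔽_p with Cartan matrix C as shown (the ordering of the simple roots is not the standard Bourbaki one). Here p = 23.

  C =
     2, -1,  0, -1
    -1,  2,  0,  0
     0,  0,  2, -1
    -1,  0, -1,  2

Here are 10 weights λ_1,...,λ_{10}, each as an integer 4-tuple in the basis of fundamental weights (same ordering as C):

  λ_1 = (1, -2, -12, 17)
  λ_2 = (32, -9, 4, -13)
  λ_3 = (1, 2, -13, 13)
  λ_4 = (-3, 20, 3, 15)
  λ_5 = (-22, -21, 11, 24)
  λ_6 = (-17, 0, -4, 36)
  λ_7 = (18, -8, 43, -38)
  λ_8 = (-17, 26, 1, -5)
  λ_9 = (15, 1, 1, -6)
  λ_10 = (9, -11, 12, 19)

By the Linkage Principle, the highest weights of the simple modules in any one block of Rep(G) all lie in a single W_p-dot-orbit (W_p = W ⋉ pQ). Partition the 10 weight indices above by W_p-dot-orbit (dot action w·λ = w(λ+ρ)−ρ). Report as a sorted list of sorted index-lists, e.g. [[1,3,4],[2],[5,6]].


A_4 Cartan matrix, 4 simple roots permuted; ρ=(1,1,1,1).

Alcove-folded reps (p=23, 10 weights, presented ϖ-order):

  1: (1, 1, 11, 7);  2: (11, 2, 3, 2);  3: (2, 3, 12, 2);  4: (2, 3, 12, 2);  5: (2, 3, 12, 2);  6: (1, 1, 11, 7);  7: (2, 3, 12, 2);  8: (2, 3, 12, 2);  9: (11, 2, 3, 2);  10: (10, 0, 7, 3)

Partition of {1..10} into 4 W_23-dot-orbits:

[[1, 6], [2, 9], [3, 4, 5, 7, 8], [10]]


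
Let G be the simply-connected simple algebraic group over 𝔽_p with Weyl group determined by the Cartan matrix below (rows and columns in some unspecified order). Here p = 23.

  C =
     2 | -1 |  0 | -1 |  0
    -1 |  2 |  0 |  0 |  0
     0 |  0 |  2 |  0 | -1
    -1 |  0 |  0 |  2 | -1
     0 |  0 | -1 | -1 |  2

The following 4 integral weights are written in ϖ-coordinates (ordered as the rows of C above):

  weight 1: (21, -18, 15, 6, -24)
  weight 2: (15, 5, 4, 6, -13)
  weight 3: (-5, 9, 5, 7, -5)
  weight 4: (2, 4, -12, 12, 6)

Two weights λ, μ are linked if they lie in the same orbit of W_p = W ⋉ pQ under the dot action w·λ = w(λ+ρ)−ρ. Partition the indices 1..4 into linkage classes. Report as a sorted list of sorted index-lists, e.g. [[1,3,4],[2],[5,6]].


Cartan matrix: type A_5 (|W|=720); un-permuting the 5 rows.

Alcove-folded reps (p=23, 4 weights, presented ϖ-order):

  λ_1+ρ ↦ (11, 0, 1, 5, 0);  λ_2+ρ ↦ (11, 0, 1, 5, 0);  λ_3+ρ ↦ (4, 6, 2, 0, 4);  λ_4+ρ ↦ (3, 0, 2, 9, 4)

The 4 indices split into 3 linkage classes (same alcove rep ⇔ same W_23-dot-orbit):

[[1, 2], [3], [4]]


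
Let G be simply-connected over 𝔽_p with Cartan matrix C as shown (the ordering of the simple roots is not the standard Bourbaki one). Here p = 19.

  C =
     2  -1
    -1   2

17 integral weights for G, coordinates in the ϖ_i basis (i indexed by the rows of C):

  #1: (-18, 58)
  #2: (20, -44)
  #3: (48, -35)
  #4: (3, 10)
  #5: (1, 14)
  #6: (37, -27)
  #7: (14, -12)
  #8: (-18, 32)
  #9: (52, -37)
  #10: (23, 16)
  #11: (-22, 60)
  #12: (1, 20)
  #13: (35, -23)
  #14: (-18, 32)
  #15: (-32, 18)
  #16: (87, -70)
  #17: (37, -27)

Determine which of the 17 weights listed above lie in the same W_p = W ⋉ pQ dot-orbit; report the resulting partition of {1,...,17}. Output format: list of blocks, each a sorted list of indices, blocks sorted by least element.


C ↔ A_2 under row/col permutation; |W(A_2)| = 6.

Each λ_j+ρ reduced to Ā_19; 2-tuples below use C's row order:

  1: (2, 15)
  2: (3, 2)
  3: (4, 11)
  4: (4, 11)
  5: (2, 15)
  6: (7, 0)
  7: (4, 11)
  8: (3, 2)
  9: (2, 15)
  10: (3, 2)
  11: (2, 15)
  12: (2, 15)
  13: (3, 2)
  14: (3, 2)
  15: (7, 0)
  16: (7, 0)
  17: (7, 0)

Grouping the 17 weights by Ā_19-representative: 4 linkage classes.

[[1, 5, 9, 11, 12], [2, 8, 10, 13, 14], [3, 4, 7], [6, 15, 16, 17]]


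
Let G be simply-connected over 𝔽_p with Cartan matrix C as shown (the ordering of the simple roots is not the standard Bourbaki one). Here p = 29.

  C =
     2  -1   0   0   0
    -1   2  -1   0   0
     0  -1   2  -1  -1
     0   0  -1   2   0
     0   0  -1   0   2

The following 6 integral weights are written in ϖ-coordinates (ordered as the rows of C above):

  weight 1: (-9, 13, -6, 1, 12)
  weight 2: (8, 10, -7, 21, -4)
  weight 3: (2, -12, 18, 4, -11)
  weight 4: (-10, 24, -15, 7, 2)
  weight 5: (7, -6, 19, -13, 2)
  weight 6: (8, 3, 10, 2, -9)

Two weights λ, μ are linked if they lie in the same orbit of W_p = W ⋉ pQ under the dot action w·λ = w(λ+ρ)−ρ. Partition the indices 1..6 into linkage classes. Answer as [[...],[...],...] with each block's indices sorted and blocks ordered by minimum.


Dynkin diagram of C (from the 8 off-diagonal −1 entries): D_5.

Ā_29 reps of the 6 weights (D_5, coords as presented):

    λ_1+ρ ↦ (8, 1, 2, 3, 8)
    λ_2+ρ ↦ (2, 3, 4, 9, 2)
    λ_3+ρ ↦ (8, 1, 2, 3, 8)
    λ_4+ρ ↦ (8, 1, 2, 3, 8)
    λ_5+ρ ↦ (3, 0, 3, 12, 3)
    λ_6+ρ ↦ (8, 1, 2, 3, 8)

3 distinct reps among the 6 weights ⇒ 3 W_29-linkage classes:

[[1, 3, 4, 6], [2], [5]]


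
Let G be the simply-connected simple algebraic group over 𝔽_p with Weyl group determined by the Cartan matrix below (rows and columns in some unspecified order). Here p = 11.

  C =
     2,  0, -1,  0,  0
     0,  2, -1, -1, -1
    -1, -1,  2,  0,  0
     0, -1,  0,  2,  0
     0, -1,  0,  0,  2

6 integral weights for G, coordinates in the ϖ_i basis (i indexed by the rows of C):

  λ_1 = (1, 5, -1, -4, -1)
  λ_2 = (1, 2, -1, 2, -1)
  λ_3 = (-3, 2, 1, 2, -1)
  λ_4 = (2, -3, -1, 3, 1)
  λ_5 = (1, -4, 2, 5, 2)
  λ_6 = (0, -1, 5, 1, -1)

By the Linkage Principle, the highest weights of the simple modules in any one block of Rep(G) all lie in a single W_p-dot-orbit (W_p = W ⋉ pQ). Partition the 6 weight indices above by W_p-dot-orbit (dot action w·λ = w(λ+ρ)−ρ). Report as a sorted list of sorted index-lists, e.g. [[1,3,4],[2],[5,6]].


Type D_5, rank 5, |W|=1920; reorder rows/cols to standard.

Folding the 6 weights λ_j+ρ into Ā_11 (reps in the given 5-coord order):

    [1] (2, 3, 0, 3, 0)
    [2] (2, 3, 0, 3, 0)
    [3] (2, 3, 0, 3, 0)
    [4] (1, 0, 2, 2, 0)
    [5] (2, 3, 0, 3, 0)
    [6] (1, 0, 2, 2, 0)

2 distinct reps among the 6 weights ⇒ 2 W_11-linkage classes:

[[1, 2, 3, 5], [4, 6]]


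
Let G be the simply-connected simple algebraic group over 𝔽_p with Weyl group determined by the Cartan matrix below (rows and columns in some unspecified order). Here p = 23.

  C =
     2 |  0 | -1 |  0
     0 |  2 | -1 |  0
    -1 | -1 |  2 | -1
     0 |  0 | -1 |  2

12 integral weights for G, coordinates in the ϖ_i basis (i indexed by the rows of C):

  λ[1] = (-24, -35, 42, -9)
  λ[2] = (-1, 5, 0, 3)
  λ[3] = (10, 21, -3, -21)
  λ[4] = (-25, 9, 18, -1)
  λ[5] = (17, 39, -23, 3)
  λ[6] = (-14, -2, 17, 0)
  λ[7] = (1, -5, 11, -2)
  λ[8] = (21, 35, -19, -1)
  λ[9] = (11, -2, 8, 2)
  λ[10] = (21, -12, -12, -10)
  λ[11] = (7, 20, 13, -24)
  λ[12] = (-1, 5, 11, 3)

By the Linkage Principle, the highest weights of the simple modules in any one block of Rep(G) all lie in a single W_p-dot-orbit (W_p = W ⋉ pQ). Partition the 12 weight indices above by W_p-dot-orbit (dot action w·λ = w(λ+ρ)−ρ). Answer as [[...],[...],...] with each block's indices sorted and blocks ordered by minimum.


D_4 Cartan matrix, 4 simple roots permuted; ρ=(1,1,1,1).

Alcove-folded reps (p=23, 12 weights, presented ϖ-order):

  [1] (11, 0, 1, 2);  [2] (0, 6, 1, 4);  [3] (11, 0, 1, 2);  [4] (13, 1, 4, 1);  [5] (13, 1, 4, 1);  [6] (13, 1, 4, 1);  [7] (2, 4, 7, 1);  [8] (13, 1, 4, 1);  [9] (11, 0, 1, 2);  [10] (11, 0, 1, 2);  [11] (11, 0, 1, 2);  [12] (0, 6, 1, 4)

These 12 weights hit 4 W_23-dot-orbits; sizes (5, 2, 4, 1):

[[1, 3, 9, 10, 11], [2, 12], [4, 5, 6, 8], [7]]


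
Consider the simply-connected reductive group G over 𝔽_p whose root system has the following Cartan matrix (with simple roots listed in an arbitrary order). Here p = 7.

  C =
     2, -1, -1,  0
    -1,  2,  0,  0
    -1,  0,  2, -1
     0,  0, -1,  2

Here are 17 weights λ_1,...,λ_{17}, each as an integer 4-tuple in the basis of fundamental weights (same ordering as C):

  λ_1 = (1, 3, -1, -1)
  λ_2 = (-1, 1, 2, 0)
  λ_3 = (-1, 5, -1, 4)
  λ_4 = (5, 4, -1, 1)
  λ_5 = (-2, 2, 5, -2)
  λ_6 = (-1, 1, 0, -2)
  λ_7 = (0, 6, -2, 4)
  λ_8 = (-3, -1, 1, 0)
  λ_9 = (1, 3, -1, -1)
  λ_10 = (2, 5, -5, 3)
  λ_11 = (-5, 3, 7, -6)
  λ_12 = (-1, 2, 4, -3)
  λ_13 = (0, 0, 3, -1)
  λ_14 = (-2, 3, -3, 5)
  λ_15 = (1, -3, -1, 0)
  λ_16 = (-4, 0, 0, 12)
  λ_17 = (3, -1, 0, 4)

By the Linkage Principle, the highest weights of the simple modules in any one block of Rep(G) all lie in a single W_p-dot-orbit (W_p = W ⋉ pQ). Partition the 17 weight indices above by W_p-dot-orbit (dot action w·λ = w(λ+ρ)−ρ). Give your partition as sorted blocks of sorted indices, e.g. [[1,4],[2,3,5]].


Dynkin diagram of C (from the 6 off-diagonal −1 entries): A_4.

Ā_7 reps of the 17 weights (A_4, coords as presented):

    [1] (2, 4, 0, 0)
    [2] (0, 2, 3, 1)
    [3] (0, 2, 0, 1)
    [4] (1, 1, 4, 0)
    [5] (1, 1, 4, 0)
    [6] (0, 2, 0, 1)
    [7] (0, 2, 0, 1)
    [8] (0, 2, 0, 1)
    [9] (2, 4, 0, 0)
    [10] (1, 3, 1, 2)
    [11] (2, 1, 1, 3)
    [12] (0, 2, 3, 1)
    [13] (1, 1, 4, 0)
    [14] (2, 1, 1, 3)
    [15] (0, 2, 0, 1)
    [16] (1, 1, 4, 0)
    [17] (1, 3, 1, 2)

Partition of {1..17} into 6 W_7-dot-orbits:

[[1, 9], [2, 12], [3, 6, 7, 8, 15], [4, 5, 13, 16], [10, 17], [11, 14]]


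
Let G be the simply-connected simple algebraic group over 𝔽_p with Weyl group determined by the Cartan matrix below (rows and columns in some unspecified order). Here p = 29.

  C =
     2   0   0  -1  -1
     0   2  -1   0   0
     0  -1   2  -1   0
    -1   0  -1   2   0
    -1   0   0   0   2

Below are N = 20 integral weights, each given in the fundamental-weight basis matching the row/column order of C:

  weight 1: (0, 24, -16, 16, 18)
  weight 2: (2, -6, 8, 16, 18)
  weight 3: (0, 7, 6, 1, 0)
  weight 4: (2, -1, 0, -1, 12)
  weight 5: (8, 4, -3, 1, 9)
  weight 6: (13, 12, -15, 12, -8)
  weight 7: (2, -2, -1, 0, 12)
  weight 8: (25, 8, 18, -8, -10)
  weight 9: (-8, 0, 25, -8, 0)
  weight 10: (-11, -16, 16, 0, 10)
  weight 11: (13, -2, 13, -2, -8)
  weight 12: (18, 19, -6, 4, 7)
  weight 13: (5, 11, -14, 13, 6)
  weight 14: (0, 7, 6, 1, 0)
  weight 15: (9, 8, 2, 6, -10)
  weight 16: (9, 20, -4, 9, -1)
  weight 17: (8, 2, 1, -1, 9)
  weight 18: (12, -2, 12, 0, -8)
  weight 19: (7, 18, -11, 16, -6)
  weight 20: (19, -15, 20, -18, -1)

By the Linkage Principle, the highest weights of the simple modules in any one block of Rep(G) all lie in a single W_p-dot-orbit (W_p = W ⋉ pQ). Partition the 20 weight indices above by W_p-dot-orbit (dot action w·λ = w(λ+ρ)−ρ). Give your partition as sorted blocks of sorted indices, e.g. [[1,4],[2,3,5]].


Dynkin diagram of C (from the 8 off-diagonal −1 entries): A_5.

Ā_29 reps of the 20 weights (A_5, coords as presented):

  [1] (1, 8, 7, 2, 1);  [2] (3, 4, 10, 7, 0);  [3] (1, 8, 7, 2, 1);  [4] (3, 0, 1, 0, 13);  [5] (9, 3, 2, 0, 10);  [6] (6, 1, 12, 1, 7);  [7] (3, 0, 1, 0, 13);  [8] (1, 9, 3, 7, 9);  [9] (6, 1, 12, 1, 7);  [10] (1, 8, 7, 2, 1);  [11] (6, 1, 12, 1, 7);  [12] (9, 3, 2, 0, 10);  [13] (6, 1, 12, 1, 7);  [14] (1, 8, 7, 2, 1);  [15] (1, 9, 3, 7, 9);  [16] (1, 9, 3, 7, 9);  [17] (9, 3, 2, 0, 10);  [18] (6, 1, 12, 1, 7);  [19] (3, 4, 10, 7, 0);  [20] (3, 4, 10, 7, 0)

Linkage partition of the 20 weights (6 classes, p=29):

[[1, 3, 10, 14], [2, 19, 20], [4, 7], [5, 12, 17], [6, 9, 11, 13, 18], [8, 15, 16]]


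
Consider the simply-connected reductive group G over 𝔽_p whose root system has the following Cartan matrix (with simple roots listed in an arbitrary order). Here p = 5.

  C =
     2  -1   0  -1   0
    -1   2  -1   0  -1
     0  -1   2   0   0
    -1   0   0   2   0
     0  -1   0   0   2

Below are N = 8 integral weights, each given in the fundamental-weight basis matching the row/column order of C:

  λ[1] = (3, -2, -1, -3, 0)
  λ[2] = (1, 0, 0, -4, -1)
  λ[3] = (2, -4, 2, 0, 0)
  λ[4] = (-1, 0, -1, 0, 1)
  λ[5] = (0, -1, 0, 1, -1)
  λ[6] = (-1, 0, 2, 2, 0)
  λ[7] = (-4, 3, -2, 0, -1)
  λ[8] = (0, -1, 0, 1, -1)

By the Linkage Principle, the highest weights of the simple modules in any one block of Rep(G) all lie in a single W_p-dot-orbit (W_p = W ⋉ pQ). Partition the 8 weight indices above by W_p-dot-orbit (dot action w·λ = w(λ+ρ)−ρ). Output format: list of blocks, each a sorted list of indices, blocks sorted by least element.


Root system D_5: the 5×5 matrix C matches after relabeling.

W_5-reps of the 8 weights in Ā_5 (same 5-coord order as C):

  1: (1, 0, 1, 2, 0) · 2: (1, 0, 1, 2, 0) · 3: (0, 1, 0, 1, 2) · 4: (0, 1, 0, 1, 2) · 5: (1, 0, 1, 2, 0) · 6: (0, 1, 0, 1, 2) · 7: (1, 0, 1, 2, 0) · 8: (1, 0, 1, 2, 0)

The 8 indices split into 2 linkage classes (same alcove rep ⇔ same W_5-dot-orbit):

[[1, 2, 5, 7, 8], [3, 4, 6]]


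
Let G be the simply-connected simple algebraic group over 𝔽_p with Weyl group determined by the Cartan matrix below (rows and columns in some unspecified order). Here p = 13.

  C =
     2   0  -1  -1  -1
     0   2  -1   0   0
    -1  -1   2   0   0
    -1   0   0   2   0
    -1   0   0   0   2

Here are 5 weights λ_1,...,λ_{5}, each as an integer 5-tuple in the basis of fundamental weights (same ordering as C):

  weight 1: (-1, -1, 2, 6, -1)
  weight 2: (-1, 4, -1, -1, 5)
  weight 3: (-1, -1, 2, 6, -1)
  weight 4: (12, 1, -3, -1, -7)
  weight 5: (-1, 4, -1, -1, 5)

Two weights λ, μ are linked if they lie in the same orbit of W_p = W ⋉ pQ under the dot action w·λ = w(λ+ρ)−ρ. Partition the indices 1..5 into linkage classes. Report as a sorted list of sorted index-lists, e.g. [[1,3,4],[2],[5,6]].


Cartan matrix: type D_5 (|W|=1920); un-permuting the 5 rows.

Ā_13 reps of the 5 weights (D_5, coords as presented):

  [1] (0, 0, 3, 7, 0) · [2] (0, 5, 0, 0, 6) · [3] (0, 0, 3, 7, 0) · [4] (0, 5, 0, 0, 6) · [5] (0, 5, 0, 0, 6)

Linkage partition of the 5 weights (2 classes, p=13):

[[1, 3], [2, 4, 5]]


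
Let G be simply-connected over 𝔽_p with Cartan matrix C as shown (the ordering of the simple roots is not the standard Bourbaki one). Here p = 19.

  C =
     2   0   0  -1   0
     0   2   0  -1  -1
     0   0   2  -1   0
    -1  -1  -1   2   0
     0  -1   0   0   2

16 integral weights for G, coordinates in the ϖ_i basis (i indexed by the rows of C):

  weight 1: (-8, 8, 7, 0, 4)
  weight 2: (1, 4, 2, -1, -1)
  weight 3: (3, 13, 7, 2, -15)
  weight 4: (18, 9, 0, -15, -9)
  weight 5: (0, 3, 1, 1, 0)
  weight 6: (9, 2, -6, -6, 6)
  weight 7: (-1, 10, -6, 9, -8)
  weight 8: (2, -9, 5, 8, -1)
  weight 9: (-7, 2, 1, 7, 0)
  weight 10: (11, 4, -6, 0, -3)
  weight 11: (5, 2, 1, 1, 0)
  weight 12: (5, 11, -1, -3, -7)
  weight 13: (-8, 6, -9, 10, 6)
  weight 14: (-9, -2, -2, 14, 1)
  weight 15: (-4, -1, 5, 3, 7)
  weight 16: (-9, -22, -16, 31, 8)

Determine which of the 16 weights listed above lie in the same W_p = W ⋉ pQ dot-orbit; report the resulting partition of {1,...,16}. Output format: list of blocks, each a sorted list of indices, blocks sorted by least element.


C ↔ D_5 under row/col permutation; |W(D_5)| = 1920.

Folding the 16 weights λ_j+ρ into Ā_19 (reps in the given 5-coord order):

  λ_1 → (1, 4, 2, 2, 1);  λ_2 → (2, 5, 3, 0, 0);  λ_3 → (6, 3, 2, 2, 1);  λ_4 → (6, 3, 2, 2, 1);  λ_5 → (1, 4, 2, 2, 1);  λ_6 → (2, 5, 3, 0, 0);  λ_7 → (2, 5, 3, 0, 0);  λ_8 → (3, 0, 6, 1, 8);  λ_9 → (6, 3, 2, 2, 1);  λ_10 → (8, 1, 1, 3, 1);  λ_11 → (6, 3, 2, 2, 1);  λ_12 → (4, 3, 2, 0, 6);  λ_13 → (1, 4, 2, 2, 1);  λ_14 → (8, 1, 1, 3, 1);  λ_15 → (3, 0, 6, 1, 8);  λ_16 → (1, 4, 2, 2, 1)

Linkage partition of the 16 weights (6 classes, p=19):

[[1, 5, 13, 16], [2, 6, 7], [3, 4, 9, 11], [8, 15], [10, 14], [12]]


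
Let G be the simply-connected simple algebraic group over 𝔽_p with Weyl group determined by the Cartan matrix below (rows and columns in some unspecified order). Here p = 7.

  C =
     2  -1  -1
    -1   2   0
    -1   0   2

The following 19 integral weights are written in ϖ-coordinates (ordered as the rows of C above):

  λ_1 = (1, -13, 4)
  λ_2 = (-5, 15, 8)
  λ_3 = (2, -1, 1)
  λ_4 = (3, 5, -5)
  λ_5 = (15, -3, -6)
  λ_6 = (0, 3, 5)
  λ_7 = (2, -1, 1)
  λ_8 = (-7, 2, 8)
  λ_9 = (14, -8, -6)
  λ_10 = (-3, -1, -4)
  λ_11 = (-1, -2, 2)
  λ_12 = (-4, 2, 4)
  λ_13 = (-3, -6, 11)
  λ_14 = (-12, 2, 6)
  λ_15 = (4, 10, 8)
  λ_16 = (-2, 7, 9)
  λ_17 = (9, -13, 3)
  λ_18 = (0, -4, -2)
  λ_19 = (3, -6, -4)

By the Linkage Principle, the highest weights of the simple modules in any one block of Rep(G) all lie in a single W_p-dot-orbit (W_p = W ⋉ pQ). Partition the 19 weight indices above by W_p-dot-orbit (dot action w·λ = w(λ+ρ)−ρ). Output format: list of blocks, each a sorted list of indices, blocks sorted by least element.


C ↔ A_3 under row/col permutation; |W(A_3)| = 24.

λ_j+ρ reflected into Ā_7 (⟨·,θ^∨⟩≤7); 3-tuples as given:

  λ_1 → (2, 3, 0);  λ_2 → (2, 3, 0);  λ_3 → (3, 0, 2);  λ_4 → (0, 3, 1);  λ_5 → (2, 3, 0);  λ_6 → (1, 0, 2);  λ_7 → (3, 0, 2);  λ_8 → (3, 1, 1);  λ_9 → (1, 0, 2);  λ_10 → (2, 3, 0);  λ_11 → (1, 0, 2);  λ_12 → (3, 0, 2);  λ_13 → (2, 3, 0);  λ_14 → (0, 3, 1);  λ_15 → (3, 0, 2);  λ_16 → (1, 0, 2);  λ_17 → (3, 0, 2);  λ_18 → (1, 0, 2);  λ_19 → (3, 1, 1)

5 distinct reps among the 19 weights ⇒ 5 W_7-linkage classes:

[[1, 2, 5, 10, 13], [3, 7, 12, 15, 17], [4, 14], [6, 9, 11, 16, 18], [8, 19]]


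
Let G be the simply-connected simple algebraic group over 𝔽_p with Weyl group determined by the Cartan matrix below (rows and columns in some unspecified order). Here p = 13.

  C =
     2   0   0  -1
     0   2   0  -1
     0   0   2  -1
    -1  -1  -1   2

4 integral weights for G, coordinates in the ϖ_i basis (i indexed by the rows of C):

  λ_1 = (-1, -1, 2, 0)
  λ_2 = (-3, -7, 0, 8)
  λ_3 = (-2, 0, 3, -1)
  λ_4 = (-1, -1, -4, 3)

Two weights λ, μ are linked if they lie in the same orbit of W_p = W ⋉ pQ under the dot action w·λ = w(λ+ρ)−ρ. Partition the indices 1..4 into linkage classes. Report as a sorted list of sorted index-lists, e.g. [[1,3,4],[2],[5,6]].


Dynkin diagram of C (from the 6 off-diagonal −1 entries): D_4.

Alcove-folded reps (p=13, 4 weights, presented ϖ-order):

  [1] (0, 0, 3, 1);  [2] (2, 6, 1, 1);  [3] (0, 0, 3, 1);  [4] (0, 0, 3, 1)

2 distinct reps among the 4 weights ⇒ 2 W_13-linkage classes:

[[1, 3, 4], [2]]


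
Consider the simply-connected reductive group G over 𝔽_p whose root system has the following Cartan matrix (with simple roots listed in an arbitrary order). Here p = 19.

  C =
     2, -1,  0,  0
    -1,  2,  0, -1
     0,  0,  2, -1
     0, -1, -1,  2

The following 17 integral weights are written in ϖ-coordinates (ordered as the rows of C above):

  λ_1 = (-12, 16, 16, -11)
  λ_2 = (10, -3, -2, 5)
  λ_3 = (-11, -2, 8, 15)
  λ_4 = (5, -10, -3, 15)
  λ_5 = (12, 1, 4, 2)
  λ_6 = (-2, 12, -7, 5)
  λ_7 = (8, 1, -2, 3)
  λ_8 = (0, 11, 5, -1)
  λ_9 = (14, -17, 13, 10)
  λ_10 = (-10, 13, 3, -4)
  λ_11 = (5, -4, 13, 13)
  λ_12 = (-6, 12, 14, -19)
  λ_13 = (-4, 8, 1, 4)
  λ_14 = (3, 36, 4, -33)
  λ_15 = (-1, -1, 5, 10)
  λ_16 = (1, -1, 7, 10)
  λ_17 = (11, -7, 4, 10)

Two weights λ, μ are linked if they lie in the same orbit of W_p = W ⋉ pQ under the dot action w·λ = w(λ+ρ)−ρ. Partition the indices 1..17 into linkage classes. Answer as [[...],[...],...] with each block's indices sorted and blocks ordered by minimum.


Dynkin diagram of C (from the 6 off-diagonal −1 entries): A_4.

λ_j+ρ reflected into Ā_19 (⟨·,θ^∨⟩≤19); 4-tuples as given:

  [1] (2, 4, 2, 6) · [2] (9, 2, 1, 3) · [3] (5, 5, 3, 5) · [4] (3, 6, 2, 5) · [5] (9, 2, 1, 3) · [6] (1, 12, 6, 0) · [7] (9, 2, 1, 3) · [8] (1, 12, 6, 0) · [9] (5, 5, 3, 5) · [10] (9, 2, 1, 3) · [11] (3, 6, 2, 5) · [12] (5, 5, 3, 5) · [13] (3, 6, 2, 5) · [14] (5, 5, 3, 5) · [15] (0, 0, 6, 11) · [16] (0, 0, 6, 11) · [17] (3, 6, 2, 5)

6 distinct reps among the 17 weights ⇒ 6 W_19-linkage classes:

[[1], [2, 5, 7, 10], [3, 9, 12, 14], [4, 11, 13, 17], [6, 8], [15, 16]]


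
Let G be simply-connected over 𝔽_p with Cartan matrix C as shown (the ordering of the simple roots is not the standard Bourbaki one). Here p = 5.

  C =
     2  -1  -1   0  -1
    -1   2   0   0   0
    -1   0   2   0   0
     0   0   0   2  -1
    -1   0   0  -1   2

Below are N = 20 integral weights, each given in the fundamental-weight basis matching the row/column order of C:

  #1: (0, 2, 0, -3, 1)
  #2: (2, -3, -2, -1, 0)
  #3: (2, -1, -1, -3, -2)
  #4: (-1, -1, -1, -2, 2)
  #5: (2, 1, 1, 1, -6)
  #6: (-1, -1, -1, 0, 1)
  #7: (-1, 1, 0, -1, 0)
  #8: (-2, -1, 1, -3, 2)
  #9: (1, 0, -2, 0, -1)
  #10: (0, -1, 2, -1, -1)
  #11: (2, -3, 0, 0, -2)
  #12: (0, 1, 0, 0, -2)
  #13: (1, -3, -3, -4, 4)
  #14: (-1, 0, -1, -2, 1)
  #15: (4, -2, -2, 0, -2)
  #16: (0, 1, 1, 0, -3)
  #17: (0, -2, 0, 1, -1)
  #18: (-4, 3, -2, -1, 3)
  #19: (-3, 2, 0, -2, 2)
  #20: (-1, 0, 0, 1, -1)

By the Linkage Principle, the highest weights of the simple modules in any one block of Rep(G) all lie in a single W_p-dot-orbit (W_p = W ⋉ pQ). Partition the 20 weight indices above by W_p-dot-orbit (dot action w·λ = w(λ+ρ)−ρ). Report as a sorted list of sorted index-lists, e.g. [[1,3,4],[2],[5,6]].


D_5 Cartan matrix, 5 simple roots permuted; ρ=(1,1,1,1,1).

Alcove-folded reps (p=5, 20 weights, presented ϖ-order):

  λ_1+ρ ↦ (1, 1, 1, 1, 0);  λ_2+ρ ↦ (0, 2, 1, 0, 1);  λ_3+ρ ↦ (0, 0, 0, 1, 2);  λ_4+ρ ↦ (0, 0, 0, 1, 2);  λ_5+ρ ↦ (0, 0, 0, 1, 2);  λ_6+ρ ↦ (0, 0, 0, 1, 2);  λ_7+ρ ↦ (0, 2, 1, 0, 1);  λ_8+ρ ↦ (0, 1, 1, 2, 0);  λ_9+ρ ↦ (1, 1, 1, 1, 0);  λ_10+ρ ↦ (1, 0, 3, 0, 0);  λ_11+ρ ↦ (0, 2, 1, 0, 1);  λ_12+ρ ↦ (0, 2, 1, 0, 1);  λ_13+ρ ↦ (0, 0, 0, 1, 2);  λ_14+ρ ↦ (0, 1, 0, 1, 1);  λ_15+ρ ↦ (0, 1, 1, 2, 0);  λ_16+ρ ↦ (1, 1, 1, 1, 0);  λ_17+ρ ↦ (0, 1, 1, 2, 0);  λ_18+ρ ↦ (1, 0, 3, 0, 0);  λ_19+ρ ↦ (1, 1, 1, 1, 0);  λ_20+ρ ↦ (0, 1, 1, 2, 0)

Linkage partition of the 20 weights (6 classes, p=5):

[[1, 9, 16, 19], [2, 7, 11, 12], [3, 4, 5, 6, 13], [8, 15, 17, 20], [10, 18], [14]]


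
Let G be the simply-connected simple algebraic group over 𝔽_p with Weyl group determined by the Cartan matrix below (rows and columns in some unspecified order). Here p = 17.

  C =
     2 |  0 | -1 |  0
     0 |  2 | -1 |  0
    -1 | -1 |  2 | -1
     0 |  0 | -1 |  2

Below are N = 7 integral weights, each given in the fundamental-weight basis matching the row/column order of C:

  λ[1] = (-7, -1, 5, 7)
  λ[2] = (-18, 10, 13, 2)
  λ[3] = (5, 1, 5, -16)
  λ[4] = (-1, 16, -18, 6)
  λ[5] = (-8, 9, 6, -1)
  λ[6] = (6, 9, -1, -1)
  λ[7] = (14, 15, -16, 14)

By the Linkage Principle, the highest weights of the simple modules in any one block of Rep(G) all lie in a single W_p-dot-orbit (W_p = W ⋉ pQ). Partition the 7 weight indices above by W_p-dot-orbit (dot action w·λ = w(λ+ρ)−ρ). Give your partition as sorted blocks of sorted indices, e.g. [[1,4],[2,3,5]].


D_4 Cartan matrix, 4 simple roots permuted; ρ=(1,1,1,1).

Folding the 7 weights λ_j+ρ into Ā_17 (reps in the given 4-coord order):

  [1] (6, 0, 0, 8) · [2] (6, 0, 0, 8) · [3] (2, 6, 1, 5) · [4] (7, 10, 0, 0) · [5] (7, 10, 0, 0) · [6] (7, 10, 0, 0) · [7] (0, 1, 1, 0)

Linkage partition of the 7 weights (4 classes, p=17):

[[1, 2], [3], [4, 5, 6], [7]]


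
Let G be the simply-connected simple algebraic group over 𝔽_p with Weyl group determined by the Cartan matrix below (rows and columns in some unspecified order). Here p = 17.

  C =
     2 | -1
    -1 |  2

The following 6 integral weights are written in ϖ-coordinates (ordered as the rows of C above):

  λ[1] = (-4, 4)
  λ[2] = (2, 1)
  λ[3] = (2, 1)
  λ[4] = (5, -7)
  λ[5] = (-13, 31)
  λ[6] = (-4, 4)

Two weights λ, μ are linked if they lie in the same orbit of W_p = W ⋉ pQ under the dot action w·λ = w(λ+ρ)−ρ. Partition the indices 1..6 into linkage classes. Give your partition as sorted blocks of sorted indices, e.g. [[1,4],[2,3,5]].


Dynkin diagram of C (from the 2 off-diagonal −1 entries): A_2.

Folding the 6 weights λ_j+ρ into Ā_17 (reps in the given 2-coord order):

  λ_1+ρ ↦ (3, 2) · λ_2+ρ ↦ (3, 2) · λ_3+ρ ↦ (3, 2) · λ_4+ρ ↦ (0, 6) · λ_5+ρ ↦ (3, 2) · λ_6+ρ ↦ (3, 2)

Grouping the 6 weights by Ā_17-representative: 2 linkage classes.

[[1, 2, 3, 5, 6], [4]]


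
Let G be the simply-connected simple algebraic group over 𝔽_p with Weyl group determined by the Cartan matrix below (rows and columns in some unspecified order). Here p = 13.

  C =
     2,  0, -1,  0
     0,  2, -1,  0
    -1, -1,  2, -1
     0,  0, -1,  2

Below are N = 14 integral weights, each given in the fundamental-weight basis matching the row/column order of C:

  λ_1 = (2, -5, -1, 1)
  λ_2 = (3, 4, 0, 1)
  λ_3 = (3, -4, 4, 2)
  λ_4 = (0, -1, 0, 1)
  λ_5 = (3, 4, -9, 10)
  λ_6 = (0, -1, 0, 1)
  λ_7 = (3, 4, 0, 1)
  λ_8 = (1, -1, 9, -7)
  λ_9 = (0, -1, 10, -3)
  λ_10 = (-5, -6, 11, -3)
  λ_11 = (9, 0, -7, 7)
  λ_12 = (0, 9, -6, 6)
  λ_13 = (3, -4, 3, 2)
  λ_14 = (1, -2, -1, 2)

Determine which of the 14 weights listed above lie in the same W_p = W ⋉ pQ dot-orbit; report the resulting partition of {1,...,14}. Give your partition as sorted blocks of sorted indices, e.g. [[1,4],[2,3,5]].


Type D_4, rank 4, |W|=192; reorder rows/cols to standard.

W_13-reps of the 14 weights in Ā_13 (same 4-coord order as C):

    [1] (1, 0, 1, 2)
    [2] (4, 5, 1, 2)
    [3] (4, 3, 1, 3)
    [4] (1, 0, 1, 2)
    [5] (4, 3, 1, 3)
    [6] (1, 0, 1, 2)
    [7] (4, 5, 1, 2)
    [8] (2, 0, 1, 6)
    [9] (1, 0, 1, 2)
    [10] (4, 5, 1, 2)
    [11] (4, 5, 1, 2)
    [12] (4, 5, 1, 2)
    [13] (4, 3, 1, 3)
    [14] (1, 0, 1, 2)

4 distinct reps among the 14 weights ⇒ 4 W_13-linkage classes:

[[1, 4, 6, 9, 14], [2, 7, 10, 11, 12], [3, 5, 13], [8]]


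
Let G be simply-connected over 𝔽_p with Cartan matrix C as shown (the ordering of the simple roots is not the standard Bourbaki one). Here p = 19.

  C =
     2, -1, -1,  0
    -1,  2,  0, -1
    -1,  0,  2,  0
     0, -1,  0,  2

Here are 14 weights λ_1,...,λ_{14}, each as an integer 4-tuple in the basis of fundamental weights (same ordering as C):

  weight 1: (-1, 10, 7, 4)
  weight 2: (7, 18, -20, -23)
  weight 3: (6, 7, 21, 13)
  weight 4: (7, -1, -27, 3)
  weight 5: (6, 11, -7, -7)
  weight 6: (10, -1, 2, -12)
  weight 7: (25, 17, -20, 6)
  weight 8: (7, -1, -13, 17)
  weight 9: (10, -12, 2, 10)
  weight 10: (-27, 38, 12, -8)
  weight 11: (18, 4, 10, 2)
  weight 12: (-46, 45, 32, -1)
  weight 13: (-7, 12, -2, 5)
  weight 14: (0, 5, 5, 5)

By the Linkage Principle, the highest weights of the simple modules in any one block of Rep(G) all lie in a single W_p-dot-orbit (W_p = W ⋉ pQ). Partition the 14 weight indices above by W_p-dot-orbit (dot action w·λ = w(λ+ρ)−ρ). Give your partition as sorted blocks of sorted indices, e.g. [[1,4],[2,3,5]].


Root system A_4: the 4×4 matrix C matches after relabeling.

λ_j+ρ reflected into Ā_19 (⟨·,θ^∨⟩≤19); 4-tuples as given:

  1: (0, 11, 3, 0) · 2: (0, 11, 3, 0) · 3: (7, 3, 3, 5) · 4: (0, 4, 1, 7) · 5: (1, 6, 6, 6) · 6: (0, 11, 3, 0) · 7: (1, 6, 6, 6) · 8: (0, 4, 1, 7) · 9: (0, 11, 3, 0) · 10: (1, 6, 6, 6) · 11: (0, 11, 3, 0) · 12: (0, 4, 1, 7) · 13: (1, 6, 6, 6) · 14: (1, 6, 6, 6)

Linkage partition of the 14 weights (4 classes, p=19):

[[1, 2, 6, 9, 11], [3], [4, 8, 12], [5, 7, 10, 13, 14]]


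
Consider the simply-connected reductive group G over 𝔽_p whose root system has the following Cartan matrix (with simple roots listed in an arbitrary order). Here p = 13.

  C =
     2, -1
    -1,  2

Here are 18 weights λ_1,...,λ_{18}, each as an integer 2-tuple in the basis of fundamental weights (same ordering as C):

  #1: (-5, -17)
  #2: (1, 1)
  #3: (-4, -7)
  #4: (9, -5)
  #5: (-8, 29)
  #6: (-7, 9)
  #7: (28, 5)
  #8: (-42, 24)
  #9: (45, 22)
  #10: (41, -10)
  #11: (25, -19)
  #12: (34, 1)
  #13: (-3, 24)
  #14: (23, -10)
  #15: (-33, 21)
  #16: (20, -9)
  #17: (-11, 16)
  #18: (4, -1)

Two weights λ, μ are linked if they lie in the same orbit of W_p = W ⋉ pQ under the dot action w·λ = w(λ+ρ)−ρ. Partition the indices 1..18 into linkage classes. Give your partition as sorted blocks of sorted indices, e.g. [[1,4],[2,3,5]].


Root system A_2: the 2×2 matrix C matches after relabeling.

Alcove-folded reps (p=13, 18 weights, presented ϖ-order):

  λ_1+ρ ↦ (6, 3)
  λ_2+ρ ↦ (2, 2)
  λ_3+ρ ↦ (6, 3)
  λ_4+ρ ↦ (6, 4)
  λ_5+ρ ↦ (6, 4)
  λ_6+ρ ↦ (6, 4)
  λ_7+ρ ↦ (6, 4)
  λ_8+ρ ↦ (10, 1)
  λ_9+ρ ↦ (6, 4)
  λ_10+ρ ↦ (6, 3)
  λ_11+ρ ↦ (5, 0)
  λ_12+ρ ↦ (2, 2)
  λ_13+ρ ↦ (10, 1)
  λ_14+ρ ↦ (2, 2)
  λ_15+ρ ↦ (6, 3)
  λ_16+ρ ↦ (5, 0)
  λ_17+ρ ↦ (6, 3)
  λ_18+ρ ↦ (5, 0)

The 18 indices split into 5 linkage classes (same alcove rep ⇔ same W_13-dot-orbit):

[[1, 3, 10, 15, 17], [2, 12, 14], [4, 5, 6, 7, 9], [8, 13], [11, 16, 18]]


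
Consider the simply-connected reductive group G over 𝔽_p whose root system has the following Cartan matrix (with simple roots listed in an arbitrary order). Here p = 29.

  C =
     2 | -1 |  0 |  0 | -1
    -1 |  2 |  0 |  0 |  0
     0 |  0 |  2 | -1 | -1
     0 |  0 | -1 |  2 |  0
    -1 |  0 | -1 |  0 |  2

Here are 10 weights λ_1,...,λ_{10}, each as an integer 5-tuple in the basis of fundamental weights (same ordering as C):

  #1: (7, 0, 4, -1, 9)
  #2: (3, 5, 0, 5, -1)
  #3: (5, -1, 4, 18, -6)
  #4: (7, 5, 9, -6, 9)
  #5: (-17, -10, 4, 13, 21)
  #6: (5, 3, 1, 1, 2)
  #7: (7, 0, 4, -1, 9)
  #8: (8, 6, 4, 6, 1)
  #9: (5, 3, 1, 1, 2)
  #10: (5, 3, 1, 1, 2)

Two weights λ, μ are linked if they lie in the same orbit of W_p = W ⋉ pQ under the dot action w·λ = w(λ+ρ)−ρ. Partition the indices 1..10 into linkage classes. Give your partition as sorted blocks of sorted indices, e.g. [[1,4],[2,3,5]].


C ↔ A_5 under row/col permutation; |W(A_5)| = 720.

Alcove-folded reps (p=29, 10 weights, presented ϖ-order):

  [1] (8, 1, 5, 0, 10);  [2] (4, 6, 1, 6, 0);  [3] (1, 0, 0, 19, 5);  [4] (8, 1, 5, 0, 10);  [5] (6, 4, 2, 2, 3);  [6] (6, 4, 2, 2, 3);  [7] (8, 1, 5, 0, 10);  [8] (9, 6, 5, 6, 2);  [9] (6, 4, 2, 2, 3);  [10] (6, 4, 2, 2, 3)

Linkage partition of the 10 weights (5 classes, p=29):

[[1, 4, 7], [2], [3], [5, 6, 9, 10], [8]]


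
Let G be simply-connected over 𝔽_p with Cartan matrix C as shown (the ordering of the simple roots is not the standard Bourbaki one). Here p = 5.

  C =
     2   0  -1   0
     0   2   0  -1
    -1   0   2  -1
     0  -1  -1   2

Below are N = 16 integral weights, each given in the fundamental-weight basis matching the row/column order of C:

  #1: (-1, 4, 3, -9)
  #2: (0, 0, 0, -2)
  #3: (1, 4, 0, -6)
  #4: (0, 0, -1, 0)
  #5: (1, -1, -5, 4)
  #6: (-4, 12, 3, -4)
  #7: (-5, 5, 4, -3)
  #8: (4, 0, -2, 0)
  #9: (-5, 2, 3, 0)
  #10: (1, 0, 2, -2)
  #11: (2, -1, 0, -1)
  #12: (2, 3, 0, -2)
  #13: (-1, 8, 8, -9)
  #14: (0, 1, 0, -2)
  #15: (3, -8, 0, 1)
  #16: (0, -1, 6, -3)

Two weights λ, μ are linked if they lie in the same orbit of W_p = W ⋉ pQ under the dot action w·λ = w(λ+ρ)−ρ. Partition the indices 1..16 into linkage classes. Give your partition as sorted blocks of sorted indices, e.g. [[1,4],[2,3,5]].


C ↔ A_4 under row/col permutation; |W(A_4)| = 120.

W_5-reps of the 16 weights in Ā_5 (same 4-coord order as C):

  [1] (1, 0, 0, 1)
  [2] (1, 0, 0, 1)
  [3] (2, 0, 2, 1)
  [4] (1, 1, 0, 1)
  [5] (2, 0, 2, 1)
  [6] (1, 1, 0, 1)
  [7] (1, 0, 0, 1)
  [8] (3, 0, 1, 0)
  [9] (1, 0, 0, 1)
  [10] (2, 0, 2, 1)
  [11] (3, 0, 1, 0)
  [12] (1, 1, 0, 1)
  [13] (3, 0, 1, 0)
  [14] (1, 1, 0, 1)
  [15] (2, 0, 2, 1)
  [16] (2, 0, 2, 1)

4 distinct reps among the 16 weights ⇒ 4 W_5-linkage classes:

[[1, 2, 7, 9], [3, 5, 10, 15, 16], [4, 6, 12, 14], [8, 11, 13]]


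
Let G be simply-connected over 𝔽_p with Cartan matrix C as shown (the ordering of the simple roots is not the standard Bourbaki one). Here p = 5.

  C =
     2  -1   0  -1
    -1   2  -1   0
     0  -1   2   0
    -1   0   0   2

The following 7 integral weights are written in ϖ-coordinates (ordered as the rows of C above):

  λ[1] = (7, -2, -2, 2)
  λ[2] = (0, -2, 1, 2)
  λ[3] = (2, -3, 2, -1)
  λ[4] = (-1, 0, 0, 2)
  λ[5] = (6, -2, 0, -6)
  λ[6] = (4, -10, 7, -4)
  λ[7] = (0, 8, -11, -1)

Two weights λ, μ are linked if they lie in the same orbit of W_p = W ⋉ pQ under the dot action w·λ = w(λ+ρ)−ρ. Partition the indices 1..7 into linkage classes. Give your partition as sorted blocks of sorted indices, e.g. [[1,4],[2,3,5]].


Cartan matrix: type A_4 (|W|=120); un-permuting the 4 rows.

Folding the 7 weights λ_j+ρ into Ā_5 (reps in the given 4-coord order):

  1: (1, 2, 1, 0) · 2: (0, 1, 1, 3) · 3: (1, 2, 1, 0) · 4: (0, 1, 1, 3) · 5: (0, 1, 1, 3) · 6: (1, 2, 1, 0) · 7: (1, 4, 0, 0)

Partition of {1..7} into 3 W_5-dot-orbits:

[[1, 3, 6], [2, 4, 5], [7]]


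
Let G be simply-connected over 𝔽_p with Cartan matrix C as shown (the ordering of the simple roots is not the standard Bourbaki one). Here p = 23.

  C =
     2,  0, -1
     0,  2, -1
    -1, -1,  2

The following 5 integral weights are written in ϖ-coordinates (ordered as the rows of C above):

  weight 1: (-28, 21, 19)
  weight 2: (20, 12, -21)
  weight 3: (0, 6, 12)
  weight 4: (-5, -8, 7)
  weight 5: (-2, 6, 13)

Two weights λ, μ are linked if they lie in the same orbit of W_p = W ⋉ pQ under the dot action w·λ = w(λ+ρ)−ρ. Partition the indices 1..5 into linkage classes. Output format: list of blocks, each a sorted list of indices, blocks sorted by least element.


Root system A_3: the 3×3 matrix C matches after relabeling.

λ_j+ρ reflected into Ā_23 (⟨·,θ^∨⟩≤23); 3-tuples as given:

  λ_1+ρ ↦ (1, 4, 3);  λ_2+ρ ↦ (1, 7, 13);  λ_3+ρ ↦ (1, 7, 13);  λ_4+ρ ↦ (1, 4, 3);  λ_5+ρ ↦ (1, 7, 13)

Linkage partition of the 5 weights (2 classes, p=23):

[[1, 4], [2, 3, 5]]


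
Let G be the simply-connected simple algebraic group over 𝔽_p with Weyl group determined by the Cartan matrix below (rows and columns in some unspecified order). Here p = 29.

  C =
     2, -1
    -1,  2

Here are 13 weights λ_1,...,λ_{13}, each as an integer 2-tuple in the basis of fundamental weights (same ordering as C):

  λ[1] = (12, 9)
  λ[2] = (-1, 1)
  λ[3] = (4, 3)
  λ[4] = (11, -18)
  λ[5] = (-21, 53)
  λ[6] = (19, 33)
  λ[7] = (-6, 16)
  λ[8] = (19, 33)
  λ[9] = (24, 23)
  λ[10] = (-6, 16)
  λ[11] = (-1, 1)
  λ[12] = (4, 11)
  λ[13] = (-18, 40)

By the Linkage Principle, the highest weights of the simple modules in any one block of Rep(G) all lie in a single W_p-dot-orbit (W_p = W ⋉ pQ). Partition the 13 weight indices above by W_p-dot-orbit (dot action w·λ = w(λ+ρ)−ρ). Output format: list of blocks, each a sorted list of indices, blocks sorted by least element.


A_2 Cartan matrix, 2 simple roots permuted; ρ=(1,1).

W_29-reps of the 13 weights in Ā_29 (same 2-coord order as C):

  λ_1 → (13, 10) · λ_2 → (0, 2) · λ_3 → (5, 4) · λ_4 → (5, 12) · λ_5 → (5, 4) · λ_6 → (5, 4) · λ_7 → (5, 12) · λ_8 → (5, 4) · λ_9 → (5, 4) · λ_10 → (5, 12) · λ_11 → (0, 2) · λ_12 → (5, 12) · λ_13 → (5, 12)

4 distinct reps among the 13 weights ⇒ 4 W_29-linkage classes:

[[1], [2, 11], [3, 5, 6, 8, 9], [4, 7, 10, 12, 13]]
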